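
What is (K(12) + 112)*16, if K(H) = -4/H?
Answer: 5360/3 ≈ 1786.7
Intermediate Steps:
(K(12) + 112)*16 = (-4/12 + 112)*16 = (-4*1/12 + 112)*16 = (-1/3 + 112)*16 = (335/3)*16 = 5360/3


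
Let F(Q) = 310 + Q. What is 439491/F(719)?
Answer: 146497/343 ≈ 427.10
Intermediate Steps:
439491/F(719) = 439491/(310 + 719) = 439491/1029 = 439491*(1/1029) = 146497/343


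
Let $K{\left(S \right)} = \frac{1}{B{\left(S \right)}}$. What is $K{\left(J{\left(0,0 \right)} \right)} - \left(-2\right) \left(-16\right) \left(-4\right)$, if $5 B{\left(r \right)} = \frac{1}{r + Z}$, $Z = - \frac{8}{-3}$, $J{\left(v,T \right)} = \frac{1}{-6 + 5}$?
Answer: $\frac{409}{3} \approx 136.33$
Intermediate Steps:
$J{\left(v,T \right)} = -1$ ($J{\left(v,T \right)} = \frac{1}{-1} = -1$)
$Z = \frac{8}{3}$ ($Z = \left(-8\right) \left(- \frac{1}{3}\right) = \frac{8}{3} \approx 2.6667$)
$B{\left(r \right)} = \frac{1}{5 \left(\frac{8}{3} + r\right)}$ ($B{\left(r \right)} = \frac{1}{5 \left(r + \frac{8}{3}\right)} = \frac{1}{5 \left(\frac{8}{3} + r\right)}$)
$K{\left(S \right)} = \frac{40}{3} + 5 S$ ($K{\left(S \right)} = \frac{1}{\frac{3}{5} \frac{1}{8 + 3 S}} = \frac{40}{3} + 5 S$)
$K{\left(J{\left(0,0 \right)} \right)} - \left(-2\right) \left(-16\right) \left(-4\right) = \left(\frac{40}{3} + 5 \left(-1\right)\right) - \left(-2\right) \left(-16\right) \left(-4\right) = \left(\frac{40}{3} - 5\right) - 32 \left(-4\right) = \frac{25}{3} - -128 = \frac{25}{3} + 128 = \frac{409}{3}$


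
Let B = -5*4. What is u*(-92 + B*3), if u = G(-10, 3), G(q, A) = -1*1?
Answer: 152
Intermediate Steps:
G(q, A) = -1
B = -20
u = -1
u*(-92 + B*3) = -(-92 - 20*3) = -(-92 - 60) = -1*(-152) = 152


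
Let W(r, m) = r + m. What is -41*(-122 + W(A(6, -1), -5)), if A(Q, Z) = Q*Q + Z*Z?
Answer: 3690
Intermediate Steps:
A(Q, Z) = Q**2 + Z**2
W(r, m) = m + r
-41*(-122 + W(A(6, -1), -5)) = -41*(-122 + (-5 + (6**2 + (-1)**2))) = -41*(-122 + (-5 + (36 + 1))) = -41*(-122 + (-5 + 37)) = -41*(-122 + 32) = -41*(-90) = 3690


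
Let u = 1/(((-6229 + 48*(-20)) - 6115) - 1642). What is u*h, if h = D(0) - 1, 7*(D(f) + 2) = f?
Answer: 1/4982 ≈ 0.00020072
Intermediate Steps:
D(f) = -2 + f/7
u = -1/14946 (u = 1/(((-6229 - 960) - 6115) - 1642) = 1/((-7189 - 6115) - 1642) = 1/(-13304 - 1642) = 1/(-14946) = -1/14946 ≈ -6.6907e-5)
h = -3 (h = (-2 + (⅐)*0) - 1 = (-2 + 0) - 1 = -2 - 1 = -3)
u*h = -1/14946*(-3) = 1/4982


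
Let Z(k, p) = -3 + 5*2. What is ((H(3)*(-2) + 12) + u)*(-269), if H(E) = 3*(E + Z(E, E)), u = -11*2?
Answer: 18830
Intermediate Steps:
Z(k, p) = 7 (Z(k, p) = -3 + 10 = 7)
u = -22
H(E) = 21 + 3*E (H(E) = 3*(E + 7) = 3*(7 + E) = 21 + 3*E)
((H(3)*(-2) + 12) + u)*(-269) = (((21 + 3*3)*(-2) + 12) - 22)*(-269) = (((21 + 9)*(-2) + 12) - 22)*(-269) = ((30*(-2) + 12) - 22)*(-269) = ((-60 + 12) - 22)*(-269) = (-48 - 22)*(-269) = -70*(-269) = 18830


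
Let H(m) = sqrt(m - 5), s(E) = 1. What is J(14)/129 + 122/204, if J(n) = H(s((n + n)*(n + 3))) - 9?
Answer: 2317/4386 + 2*I/129 ≈ 0.52827 + 0.015504*I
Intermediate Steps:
H(m) = sqrt(-5 + m)
J(n) = -9 + 2*I (J(n) = sqrt(-5 + 1) - 9 = sqrt(-4) - 9 = 2*I - 9 = -9 + 2*I)
J(14)/129 + 122/204 = (-9 + 2*I)/129 + 122/204 = (-9 + 2*I)*(1/129) + 122*(1/204) = (-3/43 + 2*I/129) + 61/102 = 2317/4386 + 2*I/129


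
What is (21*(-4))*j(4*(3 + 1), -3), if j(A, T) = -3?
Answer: 252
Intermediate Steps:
(21*(-4))*j(4*(3 + 1), -3) = (21*(-4))*(-3) = -84*(-3) = 252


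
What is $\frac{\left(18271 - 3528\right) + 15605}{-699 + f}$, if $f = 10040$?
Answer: $\frac{30348}{9341} \approx 3.2489$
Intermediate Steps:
$\frac{\left(18271 - 3528\right) + 15605}{-699 + f} = \frac{\left(18271 - 3528\right) + 15605}{-699 + 10040} = \frac{14743 + 15605}{9341} = 30348 \cdot \frac{1}{9341} = \frac{30348}{9341}$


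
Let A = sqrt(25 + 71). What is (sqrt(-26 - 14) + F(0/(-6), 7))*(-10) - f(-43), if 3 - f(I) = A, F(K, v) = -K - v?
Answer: 67 + 4*sqrt(6) - 20*I*sqrt(10) ≈ 76.798 - 63.246*I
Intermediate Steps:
A = 4*sqrt(6) (A = sqrt(96) = 4*sqrt(6) ≈ 9.7980)
f(I) = 3 - 4*sqrt(6)
(sqrt(-26 - 14) + F(0/(-6), 7))*(-10) - f(-43) = (sqrt(-26 - 14) + (-0/(-6) - 1*7))*(-10) - (3 - 4*sqrt(6)) = (sqrt(-40) + (-0*(-1)/6 - 7))*(-10) + (-3 + 4*sqrt(6)) = (2*I*sqrt(10) + (-1*0 - 7))*(-10) + (-3 + 4*sqrt(6)) = (2*I*sqrt(10) + (0 - 7))*(-10) + (-3 + 4*sqrt(6)) = (2*I*sqrt(10) - 7)*(-10) + (-3 + 4*sqrt(6)) = (-7 + 2*I*sqrt(10))*(-10) + (-3 + 4*sqrt(6)) = (70 - 20*I*sqrt(10)) + (-3 + 4*sqrt(6)) = 67 + 4*sqrt(6) - 20*I*sqrt(10)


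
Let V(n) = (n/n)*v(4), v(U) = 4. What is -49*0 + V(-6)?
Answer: 4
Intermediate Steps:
V(n) = 4 (V(n) = (n/n)*4 = 1*4 = 4)
-49*0 + V(-6) = -49*0 + 4 = 0 + 4 = 4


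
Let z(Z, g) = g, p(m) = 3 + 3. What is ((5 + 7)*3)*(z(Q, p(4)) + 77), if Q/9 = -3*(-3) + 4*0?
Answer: 2988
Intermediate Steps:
p(m) = 6
Q = 81 (Q = 9*(-3*(-3) + 4*0) = 9*(9 + 0) = 9*9 = 81)
((5 + 7)*3)*(z(Q, p(4)) + 77) = ((5 + 7)*3)*(6 + 77) = (12*3)*83 = 36*83 = 2988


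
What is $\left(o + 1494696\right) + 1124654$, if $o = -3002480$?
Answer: $-383130$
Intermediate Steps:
$\left(o + 1494696\right) + 1124654 = \left(-3002480 + 1494696\right) + 1124654 = -1507784 + 1124654 = -383130$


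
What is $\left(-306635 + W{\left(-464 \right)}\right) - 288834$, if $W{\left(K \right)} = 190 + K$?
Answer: $-595743$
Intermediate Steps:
$\left(-306635 + W{\left(-464 \right)}\right) - 288834 = \left(-306635 + \left(190 - 464\right)\right) - 288834 = \left(-306635 - 274\right) - 288834 = -306909 - 288834 = -595743$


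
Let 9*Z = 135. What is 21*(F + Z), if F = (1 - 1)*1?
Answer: 315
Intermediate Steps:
F = 0 (F = 0*1 = 0)
Z = 15 (Z = (1/9)*135 = 15)
21*(F + Z) = 21*(0 + 15) = 21*15 = 315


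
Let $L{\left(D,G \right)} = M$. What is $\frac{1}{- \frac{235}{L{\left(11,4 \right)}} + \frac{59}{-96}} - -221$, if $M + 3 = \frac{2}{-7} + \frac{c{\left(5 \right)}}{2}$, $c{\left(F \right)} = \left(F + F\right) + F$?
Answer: $\frac{70564277}{319321} \approx 220.98$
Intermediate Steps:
$c{\left(F \right)} = 3 F$ ($c{\left(F \right)} = 2 F + F = 3 F$)
$M = \frac{59}{14}$ ($M = -3 + \left(\frac{2}{-7} + \frac{3 \cdot 5}{2}\right) = -3 + \left(2 \left(- \frac{1}{7}\right) + 15 \cdot \frac{1}{2}\right) = -3 + \left(- \frac{2}{7} + \frac{15}{2}\right) = -3 + \frac{101}{14} = \frac{59}{14} \approx 4.2143$)
$L{\left(D,G \right)} = \frac{59}{14}$
$\frac{1}{- \frac{235}{L{\left(11,4 \right)}} + \frac{59}{-96}} - -221 = \frac{1}{- \frac{235}{\frac{59}{14}} + \frac{59}{-96}} - -221 = \frac{1}{\left(-235\right) \frac{14}{59} + 59 \left(- \frac{1}{96}\right)} + 221 = \frac{1}{- \frac{3290}{59} - \frac{59}{96}} + 221 = \frac{1}{- \frac{319321}{5664}} + 221 = - \frac{5664}{319321} + 221 = \frac{70564277}{319321}$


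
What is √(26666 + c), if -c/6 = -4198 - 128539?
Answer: 4*√51443 ≈ 907.24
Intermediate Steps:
c = 796422 (c = -6*(-4198 - 128539) = -6*(-132737) = 796422)
√(26666 + c) = √(26666 + 796422) = √823088 = 4*√51443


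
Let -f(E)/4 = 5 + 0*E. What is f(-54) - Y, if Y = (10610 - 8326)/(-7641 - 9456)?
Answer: -339656/17097 ≈ -19.866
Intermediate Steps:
f(E) = -20 (f(E) = -4*(5 + 0*E) = -4*(5 + 0) = -4*5 = -20)
Y = -2284/17097 (Y = 2284/(-17097) = 2284*(-1/17097) = -2284/17097 ≈ -0.13359)
f(-54) - Y = -20 - 1*(-2284/17097) = -20 + 2284/17097 = -339656/17097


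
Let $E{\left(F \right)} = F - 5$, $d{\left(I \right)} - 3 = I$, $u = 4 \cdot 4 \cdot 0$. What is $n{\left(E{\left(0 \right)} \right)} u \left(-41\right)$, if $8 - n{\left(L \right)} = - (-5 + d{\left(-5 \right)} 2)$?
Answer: $0$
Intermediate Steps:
$u = 0$ ($u = 16 \cdot 0 = 0$)
$d{\left(I \right)} = 3 + I$
$E{\left(F \right)} = -5 + F$ ($E{\left(F \right)} = F - 5 = -5 + F$)
$n{\left(L \right)} = -1$ ($n{\left(L \right)} = 8 - - (-5 + \left(3 - 5\right) 2) = 8 - - (-5 - 4) = 8 - \left(-1\right) \left(-9\right) = 8 - 9 = -1$)
$n{\left(E{\left(0 \right)} \right)} u \left(-41\right) = \left(-1\right) 0 \left(-41\right) = 0 \left(-41\right) = 0$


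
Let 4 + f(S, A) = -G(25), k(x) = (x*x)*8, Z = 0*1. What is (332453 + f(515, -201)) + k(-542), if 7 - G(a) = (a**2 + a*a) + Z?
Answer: 2683804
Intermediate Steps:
Z = 0
G(a) = 7 - 2*a**2 (G(a) = 7 - ((a**2 + a*a) + 0) = 7 - ((a**2 + a**2) + 0) = 7 - (2*a**2 + 0) = 7 - 2*a**2)
k(x) = 8*x**2 (k(x) = x**2*8 = 8*x**2)
f(S, A) = 1239 (f(S, A) = -4 - (7 - 2*25**2) = -4 - (7 - 2*625) = -4 - (7 - 1250) = -4 - 1*(-1243) = -4 + 1243 = 1239)
(332453 + f(515, -201)) + k(-542) = (332453 + 1239) + 8*(-542)**2 = 333692 + 8*293764 = 333692 + 2350112 = 2683804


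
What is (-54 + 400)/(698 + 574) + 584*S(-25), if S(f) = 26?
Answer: 9657197/636 ≈ 15184.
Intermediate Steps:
(-54 + 400)/(698 + 574) + 584*S(-25) = (-54 + 400)/(698 + 574) + 584*26 = 346/1272 + 15184 = 346*(1/1272) + 15184 = 173/636 + 15184 = 9657197/636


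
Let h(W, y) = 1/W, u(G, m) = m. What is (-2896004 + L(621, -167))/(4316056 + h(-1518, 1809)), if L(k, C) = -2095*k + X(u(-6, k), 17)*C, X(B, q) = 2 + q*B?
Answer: -9047814336/6551773007 ≈ -1.3810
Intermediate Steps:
X(B, q) = 2 + B*q
L(k, C) = -2095*k + C*(2 + 17*k) (L(k, C) = -2095*k + (2 + k*17)*C = -2095*k + (2 + 17*k)*C = -2095*k + C*(2 + 17*k))
(-2896004 + L(621, -167))/(4316056 + h(-1518, 1809)) = (-2896004 + (-2095*621 - 167*(2 + 17*621)))/(4316056 + 1/(-1518)) = (-2896004 + (-1300995 - 167*(2 + 10557)))/(4316056 - 1/1518) = (-2896004 + (-1300995 - 167*10559))/(6551773007/1518) = (-2896004 + (-1300995 - 1763353))*(1518/6551773007) = (-2896004 - 3064348)*(1518/6551773007) = -5960352*1518/6551773007 = -9047814336/6551773007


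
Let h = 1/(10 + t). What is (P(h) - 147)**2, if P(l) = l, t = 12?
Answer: 10452289/484 ≈ 21596.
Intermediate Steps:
h = 1/22 (h = 1/(10 + 12) = 1/22 ≈ 0.045455)
(P(h) - 147)**2 = (1/22 - 147)**2 = (-3233/22)**2 = 10452289/484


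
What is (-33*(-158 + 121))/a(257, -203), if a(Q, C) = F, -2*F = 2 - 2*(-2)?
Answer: -407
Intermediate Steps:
F = -3 (F = -(2 - 2*(-2))/2 = -(2 + 4)/2 = -½*6 = -3)
a(Q, C) = -3
(-33*(-158 + 121))/a(257, -203) = -33*(-158 + 121)/(-3) = -33*(-37)*(-⅓) = 1221*(-⅓) = -407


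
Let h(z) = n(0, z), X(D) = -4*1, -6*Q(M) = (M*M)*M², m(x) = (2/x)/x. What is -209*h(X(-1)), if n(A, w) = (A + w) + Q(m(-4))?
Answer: 20545745/24576 ≈ 836.01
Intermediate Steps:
m(x) = 2/x²
Q(M) = -M⁴/6 (Q(M) = -M*M*M²/6 = -M²*M²/6 = -M⁴/6)
n(A, w) = -1/24576 + A + w (n(A, w) = (A + w) - (2/(-4)²)⁴/6 = (A + w) - (2*(1/16))⁴/6 = (A + w) - (⅛)⁴/6 = (A + w) - ⅙*1/4096 = (A + w) - 1/24576 = -1/24576 + A + w)
X(D) = -4
h(z) = -1/24576 + z (h(z) = -1/24576 + 0 + z = -1/24576 + z)
-209*h(X(-1)) = -209*(-1/24576 - 4) = -209*(-98305/24576) = 20545745/24576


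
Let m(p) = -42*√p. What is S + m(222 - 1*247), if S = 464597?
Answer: 464597 - 210*I ≈ 4.646e+5 - 210.0*I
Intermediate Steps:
S + m(222 - 1*247) = 464597 - 42*√(222 - 1*247) = 464597 - 42*√(222 - 247) = 464597 - 210*I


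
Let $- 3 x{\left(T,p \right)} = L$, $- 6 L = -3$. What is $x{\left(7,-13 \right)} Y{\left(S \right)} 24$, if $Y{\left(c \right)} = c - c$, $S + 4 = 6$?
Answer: $0$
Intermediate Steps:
$S = 2$ ($S = -4 + 6 = 2$)
$Y{\left(c \right)} = 0$
$L = \frac{1}{2}$ ($L = \left(- \frac{1}{6}\right) \left(-3\right) = \frac{1}{2} \approx 0.5$)
$x{\left(T,p \right)} = - \frac{1}{6}$ ($x{\left(T,p \right)} = \left(- \frac{1}{3}\right) \frac{1}{2} = - \frac{1}{6}$)
$x{\left(7,-13 \right)} Y{\left(S \right)} 24 = \left(- \frac{1}{6}\right) 0 \cdot 24 = 0 \cdot 24 = 0$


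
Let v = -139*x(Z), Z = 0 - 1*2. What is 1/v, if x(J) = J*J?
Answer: -1/556 ≈ -0.0017986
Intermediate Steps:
Z = -2 (Z = 0 - 2 = -2)
x(J) = J²
v = -556 (v = -139*(-2)² = -139*4 = -556)
1/v = 1/(-556) = -1/556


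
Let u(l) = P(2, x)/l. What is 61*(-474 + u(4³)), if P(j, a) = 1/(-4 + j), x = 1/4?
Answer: -3701053/128 ≈ -28914.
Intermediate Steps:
x = ¼ ≈ 0.25000
u(l) = -1/(2*l) (u(l) = 1/((-4 + 2)*l) = 1/((-2)*l) = -1/(2*l))
61*(-474 + u(4³)) = 61*(-474 - 1/(2*(4³))) = 61*(-474 - ½/64) = 61*(-474 - ½*1/64) = 61*(-474 - 1/128) = 61*(-60673/128) = -3701053/128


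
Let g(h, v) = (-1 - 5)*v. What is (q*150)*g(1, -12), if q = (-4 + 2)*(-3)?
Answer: 64800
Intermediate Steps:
g(h, v) = -6*v
q = 6 (q = -2*(-3) = 6)
(q*150)*g(1, -12) = (6*150)*(-6*(-12)) = 900*72 = 64800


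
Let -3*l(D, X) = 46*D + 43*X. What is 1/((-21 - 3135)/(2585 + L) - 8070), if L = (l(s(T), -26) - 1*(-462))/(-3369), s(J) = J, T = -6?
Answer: -26123815/210851084742 ≈ -0.00012390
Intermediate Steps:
l(D, X) = -46*D/3 - 43*X/3 (l(D, X) = -(46*D + 43*X)/3 = -(43*X + 46*D)/3 = -46*D/3 - 43*X/3)
L = -2780/10107 (L = ((-46/3*(-6) - 43/3*(-26)) - 1*(-462))/(-3369) = ((92 + 1118/3) + 462)*(-1/3369) = (1394/3 + 462)*(-1/3369) = (2780/3)*(-1/3369) = -2780/10107 ≈ -0.27506)
1/((-21 - 3135)/(2585 + L) - 8070) = 1/((-21 - 3135)/(2585 - 2780/10107) - 8070) = 1/(-3156/26123815/10107 - 8070) = 1/(-3156*10107/26123815 - 8070) = 1/(-31897692/26123815 - 8070) = 1/(-210851084742/26123815) = -26123815/210851084742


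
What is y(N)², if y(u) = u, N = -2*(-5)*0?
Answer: 0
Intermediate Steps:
N = 0 (N = 10*0 = 0)
y(N)² = 0² = 0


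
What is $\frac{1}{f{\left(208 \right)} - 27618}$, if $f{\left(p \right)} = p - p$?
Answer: $- \frac{1}{27618} \approx -3.6208 \cdot 10^{-5}$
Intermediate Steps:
$f{\left(p \right)} = 0$
$\frac{1}{f{\left(208 \right)} - 27618} = \frac{1}{0 - 27618} = \frac{1}{-27618} = - \frac{1}{27618}$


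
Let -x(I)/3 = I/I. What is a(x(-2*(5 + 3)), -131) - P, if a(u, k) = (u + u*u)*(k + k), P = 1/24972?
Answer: -39255985/24972 ≈ -1572.0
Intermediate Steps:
x(I) = -3 (x(I) = -3*I/I = -3*1 = -3)
P = 1/24972 ≈ 4.0045e-5
a(u, k) = 2*k*(u + u²) (a(u, k) = (u + u²)*(2*k) = 2*k*(u + u²))
a(x(-2*(5 + 3)), -131) - P = 2*(-131)*(-3)*(1 - 3) - 1*1/24972 = 2*(-131)*(-3)*(-2) - 1/24972 = -1572 - 1/24972 = -39255985/24972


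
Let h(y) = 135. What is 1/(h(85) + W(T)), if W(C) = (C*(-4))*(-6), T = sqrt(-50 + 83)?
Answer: -5/29 + 8*sqrt(33)/261 ≈ 0.0036648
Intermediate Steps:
T = sqrt(33) ≈ 5.7446
W(C) = 24*C (W(C) = -4*C*(-6) = 24*C)
1/(h(85) + W(T)) = 1/(135 + 24*sqrt(33))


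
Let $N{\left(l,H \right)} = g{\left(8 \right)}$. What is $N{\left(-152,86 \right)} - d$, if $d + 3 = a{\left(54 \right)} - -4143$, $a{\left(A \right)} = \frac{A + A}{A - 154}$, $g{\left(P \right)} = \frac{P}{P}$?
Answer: $- \frac{103448}{25} \approx -4137.9$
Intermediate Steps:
$g{\left(P \right)} = 1$
$N{\left(l,H \right)} = 1$
$a{\left(A \right)} = \frac{2 A}{-154 + A}$
$d = \frac{103473}{25}$ ($d = -3 + \left(2 \cdot 54 \frac{1}{-154 + 54} - -4143\right) = -3 + \left(2 \cdot 54 \frac{1}{-100} + 4143\right) = -3 + \left(2 \cdot 54 \left(- \frac{1}{100}\right) + 4143\right) = -3 + \left(- \frac{27}{25} + 4143\right) = -3 + \frac{103548}{25} = \frac{103473}{25} \approx 4138.9$)
$N{\left(-152,86 \right)} - d = 1 - \frac{103473}{25} = - \frac{103448}{25}$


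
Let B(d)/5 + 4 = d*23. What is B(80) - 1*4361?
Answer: 4819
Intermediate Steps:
B(d) = -20 + 115*d (B(d) = -20 + 5*(d*23) = -20 + 5*(23*d) = -20 + 115*d)
B(80) - 1*4361 = (-20 + 115*80) - 1*4361 = (-20 + 9200) - 4361 = 9180 - 4361 = 4819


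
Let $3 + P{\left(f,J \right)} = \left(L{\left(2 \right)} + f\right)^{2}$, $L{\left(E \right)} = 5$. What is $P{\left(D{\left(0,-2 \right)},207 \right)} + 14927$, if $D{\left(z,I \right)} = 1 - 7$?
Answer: $14925$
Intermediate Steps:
$D{\left(z,I \right)} = -6$ ($D{\left(z,I \right)} = 1 - 7 = -6$)
$P{\left(f,J \right)} = -3 + \left(5 + f\right)^{2}$
$P{\left(D{\left(0,-2 \right)},207 \right)} + 14927 = \left(-3 + \left(5 - 6\right)^{2}\right) + 14927 = \left(-3 + \left(-1\right)^{2}\right) + 14927 = \left(-3 + 1\right) + 14927 = -2 + 14927 = 14925$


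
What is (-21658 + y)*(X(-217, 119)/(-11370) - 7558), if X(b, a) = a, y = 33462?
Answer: -507185885258/5685 ≈ -8.9215e+7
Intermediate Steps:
(-21658 + y)*(X(-217, 119)/(-11370) - 7558) = (-21658 + 33462)*(119/(-11370) - 7558) = 11804*(119*(-1/11370) - 7558) = 11804*(-119/11370 - 7558) = 11804*(-85934579/11370) = -507185885258/5685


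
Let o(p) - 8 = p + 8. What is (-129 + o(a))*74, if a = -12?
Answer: -9250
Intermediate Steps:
o(p) = 16 + p (o(p) = 8 + (p + 8) = 8 + (8 + p) = 16 + p)
(-129 + o(a))*74 = (-129 + (16 - 12))*74 = (-129 + 4)*74 = -125*74 = -9250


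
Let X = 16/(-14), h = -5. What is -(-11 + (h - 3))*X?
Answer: -152/7 ≈ -21.714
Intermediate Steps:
X = -8/7 (X = 16*(-1/14) = -8/7 ≈ -1.1429)
-(-11 + (h - 3))*X = -(-11 + (-5 - 3))*(-8)/7 = -(-11 - 8)*(-8)/7 = -(-19)*(-8)/7 = -1*152/7 = -152/7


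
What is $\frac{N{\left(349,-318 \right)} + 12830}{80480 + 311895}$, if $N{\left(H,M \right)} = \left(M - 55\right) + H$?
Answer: $\frac{12806}{392375} \approx 0.032637$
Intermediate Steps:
$N{\left(H,M \right)} = -55 + H + M$ ($N{\left(H,M \right)} = \left(-55 + M\right) + H = -55 + H + M$)
$\frac{N{\left(349,-318 \right)} + 12830}{80480 + 311895} = \frac{\left(-55 + 349 - 318\right) + 12830}{80480 + 311895} = \frac{-24 + 12830}{392375} = 12806 \cdot \frac{1}{392375} = \frac{12806}{392375}$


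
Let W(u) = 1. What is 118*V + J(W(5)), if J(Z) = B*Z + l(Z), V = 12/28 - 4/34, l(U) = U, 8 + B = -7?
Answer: 2700/119 ≈ 22.689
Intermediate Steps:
B = -15 (B = -8 - 7 = -15)
V = 37/119 (V = 12*(1/28) - 4*1/34 = 3/7 - 2/17 = 37/119 ≈ 0.31092)
J(Z) = -14*Z (J(Z) = -15*Z + Z = -14*Z)
118*V + J(W(5)) = 118*(37/119) - 14*1 = 4366/119 - 14 = 2700/119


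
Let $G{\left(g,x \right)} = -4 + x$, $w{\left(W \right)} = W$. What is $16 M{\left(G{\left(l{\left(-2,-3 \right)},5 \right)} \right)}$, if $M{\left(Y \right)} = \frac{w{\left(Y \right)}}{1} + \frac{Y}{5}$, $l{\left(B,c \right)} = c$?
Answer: $\frac{96}{5} \approx 19.2$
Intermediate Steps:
$M{\left(Y \right)} = \frac{6 Y}{5}$ ($M{\left(Y \right)} = \frac{Y}{1} + \frac{Y}{5} = Y 1 + Y \frac{1}{5} = Y + \frac{Y}{5} = \frac{6 Y}{5}$)
$16 M{\left(G{\left(l{\left(-2,-3 \right)},5 \right)} \right)} = 16 \frac{6 \left(-4 + 5\right)}{5} = 16 \cdot \frac{6}{5} \cdot 1 = 16 \cdot \frac{6}{5} = \frac{96}{5}$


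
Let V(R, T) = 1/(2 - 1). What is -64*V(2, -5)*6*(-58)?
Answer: 22272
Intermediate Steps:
V(R, T) = 1 (V(R, T) = 1/1 = 1)
-64*V(2, -5)*6*(-58) = -64*6*(-58) = -64*(-348) = 22272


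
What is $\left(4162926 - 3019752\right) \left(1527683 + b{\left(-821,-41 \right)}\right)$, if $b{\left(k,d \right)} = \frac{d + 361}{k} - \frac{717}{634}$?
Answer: $\frac{454514320610522175}{260257} \approx 1.7464 \cdot 10^{12}$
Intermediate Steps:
$b{\left(k,d \right)} = - \frac{717}{634} + \frac{361 + d}{k}$ ($b{\left(k,d \right)} = \frac{361 + d}{k} - \frac{717}{634} = - \frac{717}{634} + \frac{361 + d}{k}$)
$\left(4162926 - 3019752\right) \left(1527683 + b{\left(-821,-41 \right)}\right) = \left(4162926 - 3019752\right) \left(1527683 + \frac{361 - 41 - - \frac{588657}{634}}{-821}\right) = 1143174 \left(1527683 - \frac{361 - 41 + \frac{588657}{634}}{821}\right) = 1143174 \left(1527683 - \frac{791537}{520514}\right) = 1143174 \cdot \frac{795179597525}{520514} = \frac{454514320610522175}{260257}$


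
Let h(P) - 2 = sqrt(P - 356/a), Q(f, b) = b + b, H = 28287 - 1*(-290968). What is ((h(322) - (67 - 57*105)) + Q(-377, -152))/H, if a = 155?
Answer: 5616/319255 + 3*sqrt(853430)/49484525 ≈ 0.017647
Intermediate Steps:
H = 319255 (H = 28287 + 290968 = 319255)
Q(f, b) = 2*b
h(P) = 2 + sqrt(-356/155 + P) (h(P) = 2 + sqrt(P - 356/155) = 2 + sqrt(-356/155 + P))
((h(322) - (67 - 57*105)) + Q(-377, -152))/H = (((2 + sqrt(-55180 + 24025*322)/155) - (67 - 57*105)) + 2*(-152))/319255 = (((2 + sqrt(-55180 + 7736050)/155) - (67 - 5985)) - 304)*(1/319255) = (((2 + sqrt(7680870)/155) - 1*(-5918)) - 304)*(1/319255) = (((2 + (3*sqrt(853430))/155) + 5918) - 304)*(1/319255) = (((2 + 3*sqrt(853430)/155) + 5918) - 304)*(1/319255) = ((5920 + 3*sqrt(853430)/155) - 304)*(1/319255) = (5616 + 3*sqrt(853430)/155)*(1/319255) = 5616/319255 + 3*sqrt(853430)/49484525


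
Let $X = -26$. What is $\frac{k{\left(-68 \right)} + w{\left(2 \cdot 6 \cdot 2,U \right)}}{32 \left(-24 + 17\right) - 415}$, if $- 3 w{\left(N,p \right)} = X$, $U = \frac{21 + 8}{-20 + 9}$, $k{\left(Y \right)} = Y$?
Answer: $\frac{178}{1917} \approx 0.092853$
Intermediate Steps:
$U = - \frac{29}{11}$ ($U = \frac{29}{-11} = 29 \left(- \frac{1}{11}\right) = - \frac{29}{11} \approx -2.6364$)
$w{\left(N,p \right)} = \frac{26}{3}$ ($w{\left(N,p \right)} = \left(- \frac{1}{3}\right) \left(-26\right) = \frac{26}{3}$)
$\frac{k{\left(-68 \right)} + w{\left(2 \cdot 6 \cdot 2,U \right)}}{32 \left(-24 + 17\right) - 415} = \frac{-68 + \frac{26}{3}}{32 \left(-24 + 17\right) - 415} = - \frac{178}{3 \left(32 \left(-7\right) - 415\right)} = - \frac{178}{3 \left(-224 - 415\right)} = - \frac{178}{3 \left(-639\right)} = \left(- \frac{178}{3}\right) \left(- \frac{1}{639}\right) = \frac{178}{1917}$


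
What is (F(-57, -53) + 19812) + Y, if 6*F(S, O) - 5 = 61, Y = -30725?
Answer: -10902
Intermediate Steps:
F(S, O) = 11 (F(S, O) = ⅚ + (⅙)*61 = ⅚ + 61/6 = 11)
(F(-57, -53) + 19812) + Y = (11 + 19812) - 30725 = 19823 - 30725 = -10902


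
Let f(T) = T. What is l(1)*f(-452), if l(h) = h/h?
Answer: -452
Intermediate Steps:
l(h) = 1
l(1)*f(-452) = 1*(-452) = -452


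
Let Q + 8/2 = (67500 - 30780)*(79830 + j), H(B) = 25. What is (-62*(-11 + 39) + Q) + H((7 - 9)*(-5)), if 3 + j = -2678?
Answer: 2832909565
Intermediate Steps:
j = -2681 (j = -3 - 2678 = -2681)
Q = 2832911276 (Q = -4 + (67500 - 30780)*(79830 - 2681) = -4 + 36720*77149 = -4 + 2832911280 = 2832911276)
(-62*(-11 + 39) + Q) + H((7 - 9)*(-5)) = (-62*(-11 + 39) + 2832911276) + 25 = (-62*28 + 2832911276) + 25 = (-1736 + 2832911276) + 25 = 2832909540 + 25 = 2832909565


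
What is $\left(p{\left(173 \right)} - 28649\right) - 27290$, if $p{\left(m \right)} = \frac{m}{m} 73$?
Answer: $-55866$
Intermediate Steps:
$p{\left(m \right)} = 73$ ($p{\left(m \right)} = 1 \cdot 73 = 73$)
$\left(p{\left(173 \right)} - 28649\right) - 27290 = \left(73 - 28649\right) - 27290 = -28576 - 27290 = -55866$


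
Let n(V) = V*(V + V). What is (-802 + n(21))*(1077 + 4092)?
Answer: 413520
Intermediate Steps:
n(V) = 2*V² (n(V) = V*(2*V) = 2*V²)
(-802 + n(21))*(1077 + 4092) = (-802 + 2*21²)*(1077 + 4092) = (-802 + 2*441)*5169 = (-802 + 882)*5169 = 80*5169 = 413520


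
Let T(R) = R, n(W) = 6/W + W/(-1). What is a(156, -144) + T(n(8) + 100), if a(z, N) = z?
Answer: 995/4 ≈ 248.75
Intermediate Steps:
n(W) = -W + 6/W (n(W) = 6/W + W*(-1) = 6/W - W = -W + 6/W)
a(156, -144) + T(n(8) + 100) = 156 + ((-1*8 + 6/8) + 100) = 156 + ((-8 + 6*(⅛)) + 100) = 156 + ((-8 + ¾) + 100) = 156 + (-29/4 + 100) = 156 + 371/4 = 995/4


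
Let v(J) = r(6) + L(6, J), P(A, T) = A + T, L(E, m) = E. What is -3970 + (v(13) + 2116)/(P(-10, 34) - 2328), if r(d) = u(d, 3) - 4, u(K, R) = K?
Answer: -254139/64 ≈ -3970.9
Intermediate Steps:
r(d) = -4 + d (r(d) = d - 4 = -4 + d)
v(J) = 8 (v(J) = (-4 + 6) + 6 = 2 + 6 = 8)
-3970 + (v(13) + 2116)/(P(-10, 34) - 2328) = -3970 + (8 + 2116)/((-10 + 34) - 2328) = -3970 + 2124/(24 - 2328) = -3970 + 2124/(-2304) = -3970 + 2124*(-1/2304) = -3970 - 59/64 = -254139/64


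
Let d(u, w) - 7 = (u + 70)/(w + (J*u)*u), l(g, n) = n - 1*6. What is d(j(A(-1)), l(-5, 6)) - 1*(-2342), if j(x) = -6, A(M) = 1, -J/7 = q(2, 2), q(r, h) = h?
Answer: 147979/63 ≈ 2348.9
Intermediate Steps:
J = -14 (J = -7*2 = -14)
l(g, n) = -6 + n (l(g, n) = n - 6 = -6 + n)
d(u, w) = 7 + (70 + u)/(w - 14*u**2) (d(u, w) = 7 + (u + 70)/(w + (-14*u)*u) = 7 + (70 + u)/(w - 14*u**2))
d(j(A(-1)), l(-5, 6)) - 1*(-2342) = (-70 - 1*(-6) - 7*(-6 + 6) + 98*(-6)**2)/(-(-6 + 6) + 14*(-6)**2) - 1*(-2342) = (-70 + 6 - 7*0 + 98*36)/(-1*0 + 14*36) + 2342 = (-70 + 6 + 0 + 3528)/(0 + 504) + 2342 = 3464/504 + 2342 = (1/504)*3464 + 2342 = 433/63 + 2342 = 147979/63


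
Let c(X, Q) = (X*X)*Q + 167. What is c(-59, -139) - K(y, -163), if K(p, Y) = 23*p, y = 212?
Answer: -488568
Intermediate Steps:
c(X, Q) = 167 + Q*X² (c(X, Q) = X²*Q + 167 = Q*X² + 167 = 167 + Q*X²)
c(-59, -139) - K(y, -163) = (167 - 139*(-59)²) - 23*212 = (167 - 139*3481) - 1*4876 = (167 - 483859) - 4876 = -483692 - 4876 = -488568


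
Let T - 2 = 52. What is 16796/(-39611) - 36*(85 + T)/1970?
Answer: -8896214/3001295 ≈ -2.9641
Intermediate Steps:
T = 54 (T = 2 + 52 = 54)
16796/(-39611) - 36*(85 + T)/1970 = 16796/(-39611) - 36*(85 + 54)/1970 = 16796*(-1/39611) - 36*139*(1/1970) = -1292/3047 - 5004*1/1970 = -1292/3047 - 2502/985 = -8896214/3001295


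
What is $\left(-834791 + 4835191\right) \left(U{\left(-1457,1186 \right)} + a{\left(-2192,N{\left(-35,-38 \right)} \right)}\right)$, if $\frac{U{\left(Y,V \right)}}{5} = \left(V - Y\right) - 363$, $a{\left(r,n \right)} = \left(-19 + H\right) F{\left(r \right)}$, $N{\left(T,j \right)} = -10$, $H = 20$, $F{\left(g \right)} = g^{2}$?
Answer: $19266982505600$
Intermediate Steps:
$a{\left(r,n \right)} = r^{2}$ ($a{\left(r,n \right)} = \left(-19 + 20\right) r^{2} = 1 r^{2} = r^{2}$)
$U{\left(Y,V \right)} = -1815 - 5 Y + 5 V$ ($U{\left(Y,V \right)} = 5 \left(\left(V - Y\right) - 363\right) = 5 \left(-363 + V - Y\right) = -1815 - 5 Y + 5 V$)
$\left(-834791 + 4835191\right) \left(U{\left(-1457,1186 \right)} + a{\left(-2192,N{\left(-35,-38 \right)} \right)}\right) = \left(-834791 + 4835191\right) \left(\left(-1815 - -7285 + 5 \cdot 1186\right) + \left(-2192\right)^{2}\right) = 4000400 \left(\left(-1815 + 7285 + 5930\right) + 4804864\right) = 4000400 \left(11400 + 4804864\right) = 4000400 \cdot 4816264 = 19266982505600$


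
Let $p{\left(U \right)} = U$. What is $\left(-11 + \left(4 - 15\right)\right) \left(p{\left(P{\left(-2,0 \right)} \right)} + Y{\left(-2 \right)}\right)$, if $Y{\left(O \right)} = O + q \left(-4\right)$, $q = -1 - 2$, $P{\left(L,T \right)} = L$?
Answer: $-176$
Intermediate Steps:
$q = -3$
$Y{\left(O \right)} = 12 + O$ ($Y{\left(O \right)} = O - -12 = O + 12 = 12 + O$)
$\left(-11 + \left(4 - 15\right)\right) \left(p{\left(P{\left(-2,0 \right)} \right)} + Y{\left(-2 \right)}\right) = \left(-11 + \left(4 - 15\right)\right) \left(-2 + \left(12 - 2\right)\right) = \left(-11 + \left(4 - 15\right)\right) \left(-2 + 10\right) = \left(-11 - 11\right) 8 = \left(-22\right) 8 = -176$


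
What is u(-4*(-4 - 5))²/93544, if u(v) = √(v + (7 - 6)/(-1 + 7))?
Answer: 217/561264 ≈ 0.00038663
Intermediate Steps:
u(v) = √(⅙ + v) (u(v) = √(v + 1/6) = √(v + 1*(⅙)) = √(v + ⅙) = √(⅙ + v))
u(-4*(-4 - 5))²/93544 = (√(6 + 36*(-4*(-4 - 5)))/6)²/93544 = (√(6 + 36*(-4*(-9)))/6)²*(1/93544) = (√(6 + 36*36)/6)²*(1/93544) = (√(6 + 1296)/6)²*(1/93544) = (√1302/6)²*(1/93544) = (217/6)*(1/93544) = 217/561264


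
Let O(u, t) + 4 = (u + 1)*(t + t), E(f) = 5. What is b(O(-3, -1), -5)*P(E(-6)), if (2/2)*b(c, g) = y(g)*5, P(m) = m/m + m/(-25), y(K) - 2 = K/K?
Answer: 12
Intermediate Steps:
y(K) = 3 (y(K) = 2 + K/K = 2 + 1 = 3)
P(m) = 1 - m/25 (P(m) = 1 + m*(-1/25) = 1 - m/25)
O(u, t) = -4 + 2*t*(1 + u) (O(u, t) = -4 + (u + 1)*(t + t) = -4 + (1 + u)*(2*t) = -4 + 2*t*(1 + u))
b(c, g) = 15 (b(c, g) = 3*5 = 15)
b(O(-3, -1), -5)*P(E(-6)) = 15*(1 - 1/25*5) = 15*(1 - ⅕) = 15*(⅘) = 12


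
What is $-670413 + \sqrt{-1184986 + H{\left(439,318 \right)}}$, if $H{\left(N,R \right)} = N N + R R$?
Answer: $-670413 + i \sqrt{891141} \approx -6.7041 \cdot 10^{5} + 944.0 i$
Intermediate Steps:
$H{\left(N,R \right)} = N^{2} + R^{2}$
$-670413 + \sqrt{-1184986 + H{\left(439,318 \right)}} = -670413 + \sqrt{-1184986 + \left(439^{2} + 318^{2}\right)} = -670413 + \sqrt{-1184986 + \left(192721 + 101124\right)} = -670413 + \sqrt{-1184986 + 293845} = -670413 + \sqrt{-891141} = -670413 + i \sqrt{891141}$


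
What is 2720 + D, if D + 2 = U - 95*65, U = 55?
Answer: -3402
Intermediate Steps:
D = -6122 (D = -2 + (55 - 95*65) = -2 + (55 - 6175) = -2 - 6120 = -6122)
2720 + D = 2720 - 6122 = -3402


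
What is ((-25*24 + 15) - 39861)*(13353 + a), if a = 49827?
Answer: -2555378280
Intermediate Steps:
((-25*24 + 15) - 39861)*(13353 + a) = ((-25*24 + 15) - 39861)*(13353 + 49827) = ((-600 + 15) - 39861)*63180 = (-585 - 39861)*63180 = -40446*63180 = -2555378280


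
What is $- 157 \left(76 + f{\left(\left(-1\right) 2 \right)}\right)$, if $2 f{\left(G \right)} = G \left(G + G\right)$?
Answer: $-12560$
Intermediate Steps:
$f{\left(G \right)} = G^{2}$ ($f{\left(G \right)} = \frac{G \left(G + G\right)}{2} = \frac{G 2 G}{2} = \frac{2 G^{2}}{2} = G^{2}$)
$- 157 \left(76 + f{\left(\left(-1\right) 2 \right)}\right) = - 157 \left(76 + \left(\left(-1\right) 2\right)^{2}\right) = - 157 \left(76 + \left(-2\right)^{2}\right) = - 157 \left(76 + 4\right) = \left(-157\right) 80 = -12560$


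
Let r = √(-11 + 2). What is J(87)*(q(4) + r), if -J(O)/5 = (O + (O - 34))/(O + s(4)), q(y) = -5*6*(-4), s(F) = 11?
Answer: -6000/7 - 150*I/7 ≈ -857.14 - 21.429*I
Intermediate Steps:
r = 3*I (r = √(-9) = 3*I ≈ 3.0*I)
q(y) = 120 (q(y) = -30*(-4) = 120)
J(O) = -5*(-34 + 2*O)/(11 + O) (J(O) = -5*(O + (O - 34))/(O + 11) = -5*(O + (-34 + O))/(11 + O) = -5*(-34 + 2*O)/(11 + O))
J(87)*(q(4) + r) = (10*(17 - 1*87)/(11 + 87))*(120 + 3*I) = (10*(17 - 87)/98)*(120 + 3*I) = (10*(1/98)*(-70))*(120 + 3*I) = -50*(120 + 3*I)/7 = -6000/7 - 150*I/7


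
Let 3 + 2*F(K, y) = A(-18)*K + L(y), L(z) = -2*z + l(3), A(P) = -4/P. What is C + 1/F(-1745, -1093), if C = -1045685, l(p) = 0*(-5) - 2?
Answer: -16876310197/16139 ≈ -1.0457e+6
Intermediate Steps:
l(p) = -2 (l(p) = 0 - 2 = -2)
L(z) = -2 - 2*z (L(z) = -2*z - 2 = -2 - 2*z)
F(K, y) = -5/2 - y + K/9 (F(K, y) = -3/2 + ((-4/(-18))*K + (-2 - 2*y))/2 = -3/2 + ((-4*(-1/18))*K + (-2 - 2*y))/2 = -3/2 + (2*K/9 + (-2 - 2*y))/2 = -3/2 + (-2 - 2*y + 2*K/9)/2 = -3/2 + (-1 - y + K/9) = -5/2 - y + K/9)
C + 1/F(-1745, -1093) = -1045685 + 1/(-5/2 - 1*(-1093) + (⅑)*(-1745)) = -1045685 + 1/(-5/2 + 1093 - 1745/9) = -1045685 + 1/(16139/18) = -1045685 + 18/16139 = -16876310197/16139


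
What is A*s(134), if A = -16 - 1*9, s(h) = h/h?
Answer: -25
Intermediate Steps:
s(h) = 1
A = -25 (A = -16 - 9 = -25)
A*s(134) = -25*1 = -25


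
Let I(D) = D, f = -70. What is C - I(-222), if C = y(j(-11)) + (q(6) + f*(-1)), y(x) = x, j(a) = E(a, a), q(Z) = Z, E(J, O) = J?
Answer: 287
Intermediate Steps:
j(a) = a
C = 65 (C = -11 + (6 - 70*(-1)) = -11 + (6 + 70) = -11 + 76 = 65)
C - I(-222) = 65 - 1*(-222) = 65 + 222 = 287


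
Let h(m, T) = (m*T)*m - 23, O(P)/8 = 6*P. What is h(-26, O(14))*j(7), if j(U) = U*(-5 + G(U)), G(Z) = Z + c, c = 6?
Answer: 25437944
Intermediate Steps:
G(Z) = 6 + Z (G(Z) = Z + 6 = 6 + Z)
O(P) = 48*P (O(P) = 8*(6*P) = 48*P)
j(U) = U*(1 + U) (j(U) = U*(-5 + (6 + U)) = U*(1 + U))
h(m, T) = -23 + T*m**2 (h(m, T) = (T*m)*m - 23 = T*m**2 - 23 = -23 + T*m**2)
h(-26, O(14))*j(7) = (-23 + (48*14)*(-26)**2)*(7*(1 + 7)) = (-23 + 672*676)*(7*8) = (-23 + 454272)*56 = 454249*56 = 25437944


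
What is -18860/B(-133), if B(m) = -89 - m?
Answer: -4715/11 ≈ -428.64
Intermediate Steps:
-18860/B(-133) = -18860/(-89 - 1*(-133)) = -18860/(-89 + 133) = -18860/44 = -18860*1/44 = -4715/11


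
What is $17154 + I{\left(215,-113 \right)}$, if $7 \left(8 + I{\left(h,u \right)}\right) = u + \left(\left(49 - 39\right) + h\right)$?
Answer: $17162$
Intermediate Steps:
$I{\left(h,u \right)} = - \frac{46}{7} + \frac{h}{7} + \frac{u}{7}$ ($I{\left(h,u \right)} = -8 + \frac{u + \left(\left(49 - 39\right) + h\right)}{7} = -8 + \frac{u + \left(10 + h\right)}{7} = -8 + \frac{10 + h + u}{7} = -8 + \left(\frac{10}{7} + \frac{h}{7} + \frac{u}{7}\right) = - \frac{46}{7} + \frac{h}{7} + \frac{u}{7}$)
$17154 + I{\left(215,-113 \right)} = 17154 + \left(- \frac{46}{7} + \frac{1}{7} \cdot 215 + \frac{1}{7} \left(-113\right)\right) = 17154 - -8 = 17154 + 8 = 17162$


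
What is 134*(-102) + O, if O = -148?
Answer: -13816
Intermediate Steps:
134*(-102) + O = 134*(-102) - 148 = -13668 - 148 = -13816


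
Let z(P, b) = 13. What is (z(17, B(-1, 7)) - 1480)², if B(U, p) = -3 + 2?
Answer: 2152089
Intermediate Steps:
B(U, p) = -1
(z(17, B(-1, 7)) - 1480)² = (13 - 1480)² = (-1467)² = 2152089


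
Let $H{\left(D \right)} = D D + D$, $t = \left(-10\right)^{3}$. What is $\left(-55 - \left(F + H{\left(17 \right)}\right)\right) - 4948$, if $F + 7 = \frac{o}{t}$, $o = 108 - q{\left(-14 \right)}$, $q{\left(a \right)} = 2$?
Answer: $- \frac{2650947}{500} \approx -5301.9$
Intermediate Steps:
$t = -1000$
$o = 106$ ($o = 108 - 2 = 106$)
$H{\left(D \right)} = D + D^{2}$ ($H{\left(D \right)} = D^{2} + D = D + D^{2}$)
$F = - \frac{3553}{500}$ ($F = -7 + \frac{106}{-1000} = -7 + 106 \left(- \frac{1}{1000}\right) = -7 - \frac{53}{500} = - \frac{3553}{500} \approx -7.106$)
$\left(-55 - \left(F + H{\left(17 \right)}\right)\right) - 4948 = \left(-55 - \left(- \frac{3553}{500} + 17 \left(1 + 17\right)\right)\right) - 4948 = \left(-55 - \left(- \frac{3553}{500} + 17 \cdot 18\right)\right) - 4948 = \left(-55 - \left(- \frac{3553}{500} + 306\right)\right) - 4948 = \left(-55 - \frac{149447}{500}\right) - 4948 = - \frac{176947}{500} - 4948 = - \frac{2650947}{500}$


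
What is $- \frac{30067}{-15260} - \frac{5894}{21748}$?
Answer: $\frac{140988669}{82968620} \approx 1.6993$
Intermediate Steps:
$- \frac{30067}{-15260} - \frac{5894}{21748} = \left(-30067\right) \left(- \frac{1}{15260}\right) - \frac{2947}{10874} = \frac{30067}{15260} - \frac{2947}{10874} = \frac{140988669}{82968620}$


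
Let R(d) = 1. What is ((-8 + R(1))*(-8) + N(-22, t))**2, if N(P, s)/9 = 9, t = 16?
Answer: 18769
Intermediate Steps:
N(P, s) = 81 (N(P, s) = 9*9 = 81)
((-8 + R(1))*(-8) + N(-22, t))**2 = ((-8 + 1)*(-8) + 81)**2 = (-7*(-8) + 81)**2 = (56 + 81)**2 = 137**2 = 18769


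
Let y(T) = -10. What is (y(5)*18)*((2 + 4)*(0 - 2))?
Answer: 2160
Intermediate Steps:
(y(5)*18)*((2 + 4)*(0 - 2)) = (-10*18)*((2 + 4)*(0 - 2)) = -1080*(-2) = -180*(-12) = 2160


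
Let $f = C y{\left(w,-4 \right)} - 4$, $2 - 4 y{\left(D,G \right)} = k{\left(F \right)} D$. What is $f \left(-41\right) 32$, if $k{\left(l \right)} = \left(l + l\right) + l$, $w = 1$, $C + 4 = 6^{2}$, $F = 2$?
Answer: $47232$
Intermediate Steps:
$C = 32$ ($C = -4 + 6^{2} = -4 + 36 = 32$)
$k{\left(l \right)} = 3 l$ ($k{\left(l \right)} = 2 l + l = 3 l$)
$y{\left(D,G \right)} = \frac{1}{2} - \frac{3 D}{2}$ ($y{\left(D,G \right)} = \frac{1}{2} - \frac{3 \cdot 2 D}{4} = \frac{1}{2} - \frac{6 D}{4} = \frac{1}{2} - \frac{3 D}{2}$)
$f = -36$ ($f = 32 \left(\frac{1}{2} - \frac{3}{2}\right) - 4 = 32 \left(-1\right) - 4 = -32 - 4 = -36$)
$f \left(-41\right) 32 = \left(-36\right) \left(-41\right) 32 = 1476 \cdot 32 = 47232$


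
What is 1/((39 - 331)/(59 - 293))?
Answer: 117/146 ≈ 0.80137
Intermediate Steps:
1/((39 - 331)/(59 - 293)) = 1/(-292/(-234)) = 1/(-292*(-1/234)) = 1/(146/117) = 117/146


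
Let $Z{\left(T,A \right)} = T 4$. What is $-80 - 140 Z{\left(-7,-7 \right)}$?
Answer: $3840$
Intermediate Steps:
$Z{\left(T,A \right)} = 4 T$
$-80 - 140 Z{\left(-7,-7 \right)} = -80 - 140 \cdot 4 \left(-7\right) = -80 - -3920 = -80 + 3920 = 3840$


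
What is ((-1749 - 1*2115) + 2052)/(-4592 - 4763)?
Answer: 1812/9355 ≈ 0.19369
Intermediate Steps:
((-1749 - 1*2115) + 2052)/(-4592 - 4763) = ((-1749 - 2115) + 2052)/(-9355) = (-3864 + 2052)*(-1/9355) = -1812*(-1/9355) = 1812/9355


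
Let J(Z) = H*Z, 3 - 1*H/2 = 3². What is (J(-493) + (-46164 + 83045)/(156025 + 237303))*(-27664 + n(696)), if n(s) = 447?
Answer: -4871770412261/30256 ≈ -1.6102e+8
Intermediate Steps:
H = -12 (H = 6 - 2*3² = 6 - 2*9 = 6 - 18 = -12)
J(Z) = -12*Z
(J(-493) + (-46164 + 83045)/(156025 + 237303))*(-27664 + n(696)) = (-12*(-493) + (-46164 + 83045)/(156025 + 237303))*(-27664 + 447) = (5916 + 36881/393328)*(-27217) = (5916 + 36881*(1/393328))*(-27217) = (5916 + 2837/30256)*(-27217) = (178997333/30256)*(-27217) = -4871770412261/30256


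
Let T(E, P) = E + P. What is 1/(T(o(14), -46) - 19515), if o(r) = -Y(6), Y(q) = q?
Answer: -1/19567 ≈ -5.1106e-5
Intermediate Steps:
o(r) = -6 (o(r) = -1*6 = -6)
1/(T(o(14), -46) - 19515) = 1/((-6 - 46) - 19515) = 1/(-52 - 19515) = 1/(-19567) = -1/19567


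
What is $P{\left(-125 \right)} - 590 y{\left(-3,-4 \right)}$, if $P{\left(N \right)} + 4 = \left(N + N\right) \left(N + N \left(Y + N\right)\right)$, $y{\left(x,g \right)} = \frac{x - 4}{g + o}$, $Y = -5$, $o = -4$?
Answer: $- \frac{16127081}{4} \approx -4.0318 \cdot 10^{6}$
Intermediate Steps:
$y{\left(x,g \right)} = \frac{-4 + x}{-4 + g}$ ($y{\left(x,g \right)} = \frac{x - 4}{g - 4} = \frac{-4 + x}{-4 + g}$)
$P{\left(N \right)} = -4 + 2 N \left(N + N \left(-5 + N\right)\right)$ ($P{\left(N \right)} = -4 + \left(N + N\right) \left(N + N \left(-5 + N\right)\right) = -4 + 2 N \left(N + N \left(-5 + N\right)\right)$)
$P{\left(-125 \right)} - 590 y{\left(-3,-4 \right)} = \left(-4 - 8 \left(-125\right)^{2} + 2 \left(-125\right)^{3}\right) - 590 \frac{-4 - 3}{-4 - 4} = \left(-4 - 125000 + 2 \left(-1953125\right)\right) - 590 \frac{1}{-8} \left(-7\right) = \left(-4 - 125000 - 3906250\right) - 590 \left(\left(- \frac{1}{8}\right) \left(-7\right)\right) = -4031254 - 590 \cdot \frac{7}{8} = -4031254 - \frac{2065}{4} = - \frac{16127081}{4}$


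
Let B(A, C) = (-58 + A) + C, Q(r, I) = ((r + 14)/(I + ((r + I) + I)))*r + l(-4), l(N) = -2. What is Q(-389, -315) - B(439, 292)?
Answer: -1046325/1334 ≈ -784.35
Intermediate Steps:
Q(r, I) = -2 + r*(14 + r)/(r + 3*I) (Q(r, I) = ((r + 14)/(I + ((r + I) + I)))*r - 2 = ((14 + r)/(I + ((I + r) + I)))*r - 2 = ((14 + r)/(I + (r + 2*I)))*r - 2 = ((14 + r)/(r + 3*I))*r - 2 = r*(14 + r)/(r + 3*I) - 2 = -2 + r*(14 + r)/(r + 3*I))
B(A, C) = -58 + A + C
Q(-389, -315) - B(439, 292) = ((-389)² - 6*(-315) + 12*(-389))/(-389 + 3*(-315)) - (-58 + 439 + 292) = (151321 + 1890 - 4668)/(-389 - 945) - 1*673 = 148543/(-1334) - 673 = -1/1334*148543 - 673 = -148543/1334 - 673 = -1046325/1334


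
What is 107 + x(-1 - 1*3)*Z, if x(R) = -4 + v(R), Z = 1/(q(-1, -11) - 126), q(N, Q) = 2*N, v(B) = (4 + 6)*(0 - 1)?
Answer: 6855/64 ≈ 107.11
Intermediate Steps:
v(B) = -10 (v(B) = 10*(-1) = -10)
Z = -1/128 (Z = 1/(2*(-1) - 126) = 1/(-2 - 126) = 1/(-128) = -1/128 ≈ -0.0078125)
x(R) = -14 (x(R) = -4 - 10 = -14)
107 + x(-1 - 1*3)*Z = 107 - 14*(-1/128) = 107 + 7/64 = 6855/64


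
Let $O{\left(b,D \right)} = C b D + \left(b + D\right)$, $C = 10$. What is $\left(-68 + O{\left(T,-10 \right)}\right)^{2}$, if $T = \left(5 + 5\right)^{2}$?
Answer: $99560484$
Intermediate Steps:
$T = 100$ ($T = 10^{2} = 100$)
$O{\left(b,D \right)} = D + b + 10 D b$ ($O{\left(b,D \right)} = 10 b D + \left(b + D\right) = 10 D b + \left(D + b\right) = D + b + 10 D b$)
$\left(-68 + O{\left(T,-10 \right)}\right)^{2} = \left(-68 + \left(-10 + 100 + 10 \left(-10\right) 100\right)\right)^{2} = \left(-68 - 9910\right)^{2} = \left(-9978\right)^{2} = 99560484$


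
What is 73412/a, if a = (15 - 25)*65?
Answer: -36706/325 ≈ -112.94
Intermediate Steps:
a = -650 (a = -10*65 = -650)
73412/a = 73412/(-650) = 73412*(-1/650) = -36706/325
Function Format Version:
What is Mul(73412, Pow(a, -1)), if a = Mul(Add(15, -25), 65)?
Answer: Rational(-36706, 325) ≈ -112.94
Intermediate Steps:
a = -650 (a = Mul(-10, 65) = -650)
Mul(73412, Pow(a, -1)) = Mul(73412, Pow(-650, -1)) = Mul(73412, Rational(-1, 650)) = Rational(-36706, 325)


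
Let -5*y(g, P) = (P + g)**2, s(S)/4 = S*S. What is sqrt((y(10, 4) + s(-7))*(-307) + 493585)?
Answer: sqrt(11136185)/5 ≈ 667.42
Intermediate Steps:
s(S) = 4*S**2 (s(S) = 4*(S*S) = 4*S**2)
y(g, P) = -(P + g)**2/5
sqrt((y(10, 4) + s(-7))*(-307) + 493585) = sqrt((-(4 + 10)**2/5 + 4*(-7)**2)*(-307) + 493585) = sqrt((-1/5*14**2 + 4*49)*(-307) + 493585) = sqrt((-1/5*196 + 196)*(-307) + 493585) = sqrt((-196/5 + 196)*(-307) + 493585) = sqrt((784/5)*(-307) + 493585) = sqrt(-240688/5 + 493585) = sqrt(2227237/5) = sqrt(11136185)/5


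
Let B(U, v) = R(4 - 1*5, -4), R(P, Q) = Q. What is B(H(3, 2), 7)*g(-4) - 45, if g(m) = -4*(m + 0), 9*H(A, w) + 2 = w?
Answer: -109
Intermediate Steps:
H(A, w) = -2/9 + w/9
B(U, v) = -4
g(m) = -4*m
B(H(3, 2), 7)*g(-4) - 45 = -(-16)*(-4) - 45 = -4*16 - 45 = -64 - 45 = -109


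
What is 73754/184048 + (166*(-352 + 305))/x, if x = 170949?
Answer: 5586115025/15731410776 ≈ 0.35509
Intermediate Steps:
73754/184048 + (166*(-352 + 305))/x = 73754/184048 + (166*(-352 + 305))/170949 = 73754*(1/184048) + (166*(-47))*(1/170949) = 36877/92024 - 7802*1/170949 = 36877/92024 - 7802/170949 = 5586115025/15731410776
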